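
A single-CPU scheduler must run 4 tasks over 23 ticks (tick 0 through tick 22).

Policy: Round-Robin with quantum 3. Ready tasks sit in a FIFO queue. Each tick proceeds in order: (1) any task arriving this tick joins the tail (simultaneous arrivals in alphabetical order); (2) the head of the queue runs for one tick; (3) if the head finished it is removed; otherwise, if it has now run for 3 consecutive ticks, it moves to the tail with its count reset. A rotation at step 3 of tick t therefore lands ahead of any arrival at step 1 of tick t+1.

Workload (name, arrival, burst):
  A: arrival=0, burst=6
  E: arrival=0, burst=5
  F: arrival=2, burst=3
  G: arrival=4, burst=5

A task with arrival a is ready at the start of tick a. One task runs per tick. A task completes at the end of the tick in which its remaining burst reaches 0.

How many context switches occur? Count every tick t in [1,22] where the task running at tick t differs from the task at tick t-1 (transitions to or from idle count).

context switches = 7

t=0: queue=[A,E] q_used=0 → run A
t=1: queue=[A,E] q_used=1 → run A
t=2: queue=[A,E,F] q_used=2 → run A
t=3: queue=[E,F,A] q_used=0 → run E
t=4: queue=[E,F,A,G] q_used=1 → run E
t=5: queue=[E,F,A,G] q_used=2 → run E
t=6: queue=[F,A,G,E] q_used=0 → run F
t=7: queue=[F,A,G,E] q_used=1 → run F
t=8: queue=[F,A,G,E] q_used=2 → run F
t=9: queue=[A,G,E] q_used=0 → run A
t=10: queue=[A,G,E] q_used=1 → run A
t=11: queue=[A,G,E] q_used=2 → run A
t=12: queue=[G,E] q_used=0 → run G
t=13: queue=[G,E] q_used=1 → run G
t=14: queue=[G,E] q_used=2 → run G
t=15: queue=[E,G] q_used=0 → run E
t=16: queue=[E,G] q_used=1 → run E
t=17: queue=[G] q_used=0 → run G
t=18: queue=[G] q_used=1 → run G
t=19: (idle)
t=20: (idle)
t=21: (idle)
t=22: (idle)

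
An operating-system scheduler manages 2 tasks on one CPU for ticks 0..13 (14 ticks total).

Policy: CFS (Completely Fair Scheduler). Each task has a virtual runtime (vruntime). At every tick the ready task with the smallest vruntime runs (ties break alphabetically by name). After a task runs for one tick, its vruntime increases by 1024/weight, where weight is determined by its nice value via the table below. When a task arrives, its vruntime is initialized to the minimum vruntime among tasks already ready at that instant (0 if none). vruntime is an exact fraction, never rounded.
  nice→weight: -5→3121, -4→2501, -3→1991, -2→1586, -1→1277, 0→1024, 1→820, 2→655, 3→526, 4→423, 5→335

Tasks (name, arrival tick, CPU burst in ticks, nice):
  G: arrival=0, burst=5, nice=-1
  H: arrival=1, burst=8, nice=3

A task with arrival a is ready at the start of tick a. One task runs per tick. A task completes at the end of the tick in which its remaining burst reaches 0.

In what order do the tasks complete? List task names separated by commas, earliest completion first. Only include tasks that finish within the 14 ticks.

completion order = G, H

t=0: vr[G=0] → run G
t=1: vr[G=1024/1277 H=1024/1277] → run G
t=2: vr[G=2048/1277 H=1024/1277] → run H
t=3: vr[G=2048/1277 H=923136/335851] → run G
t=4: vr[G=3072/1277 H=923136/335851] → run G
t=5: vr[G=4096/1277 H=923136/335851] → run H
t=6: vr[G=4096/1277 H=1576960/335851] → run G
t=7: vr[H=1576960/335851] → run H
t=8: vr[H=2230784/335851] → run H
t=9: vr[H=2884608/335851] → run H
t=10: vr[H=3538432/335851] → run H
t=11: vr[H=4192256/335851] → run H
t=12: vr[H=4846080/335851] → run H
t=13: (idle)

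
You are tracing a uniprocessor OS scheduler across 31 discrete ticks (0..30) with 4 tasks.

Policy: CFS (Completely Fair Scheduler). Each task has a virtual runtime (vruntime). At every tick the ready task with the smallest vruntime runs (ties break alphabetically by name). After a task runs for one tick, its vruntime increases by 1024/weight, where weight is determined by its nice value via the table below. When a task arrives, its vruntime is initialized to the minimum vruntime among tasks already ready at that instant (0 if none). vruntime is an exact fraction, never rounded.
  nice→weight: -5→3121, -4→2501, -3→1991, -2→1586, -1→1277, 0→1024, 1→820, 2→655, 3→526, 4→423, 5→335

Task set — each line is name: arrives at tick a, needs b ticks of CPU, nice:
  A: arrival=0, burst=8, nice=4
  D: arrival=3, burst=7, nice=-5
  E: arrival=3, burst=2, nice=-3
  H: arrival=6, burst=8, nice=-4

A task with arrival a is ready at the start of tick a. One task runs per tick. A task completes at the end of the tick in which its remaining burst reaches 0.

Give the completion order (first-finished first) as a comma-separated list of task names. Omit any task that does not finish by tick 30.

t=0: vr[A=0] → run A
t=1: vr[A=1024/423] → run A
t=2: vr[A=2048/423] → run A
t=3: vr[A=1024/141 D=1024/141 E=1024/141] → run A
t=4: vr[A=4096/423 D=1024/141 E=1024/141] → run D
t=5: vr[A=4096/423 D=3340288/440061 E=1024/141] → run E
t=6: vr[A=4096/423 D=3340288/440061 E=2183168/280731 H=3340288/440061] → run D
t=7: vr[A=4096/423 D=3484672/440061 E=2183168/280731 H=3340288/440061] → run H
t=8: vr[A=4096/423 D=3484672/440061 E=2183168/280731 H=8804682752/1100592561] → run E
t=9: vr[A=4096/423 D=3484672/440061 H=8804682752/1100592561] → run D
t=10: vr[A=4096/423 D=3629056/440061 H=8804682752/1100592561] → run H
t=11: vr[A=4096/423 D=3629056/440061 H=9255305216/1100592561] → run D
t=12: vr[A=4096/423 D=3773440/440061 H=9255305216/1100592561] → run H
t=13: vr[A=4096/423 D=3773440/440061 H=9705927680/1100592561] → run D
t=14: vr[A=4096/423 D=3917824/440061 H=9705927680/1100592561] → run H
t=15: vr[A=4096/423 D=3917824/440061 H=10156550144/1100592561] → run D
t=16: vr[A=4096/423 D=4062208/440061 H=10156550144/1100592561] → run H
t=17: vr[A=4096/423 D=4062208/440061 H=10607172608/1100592561] → run D
t=18: vr[A=4096/423 H=10607172608/1100592561] → run H
t=19: vr[A=4096/423 H=11057795072/1100592561] → run A
t=20: vr[A=5120/423 H=11057795072/1100592561] → run H
t=21: vr[A=5120/423 H=11508417536/1100592561] → run H
t=22: vr[A=5120/423] → run A
t=23: vr[A=2048/141] → run A
t=24: vr[A=7168/423] → run A
t=25: (idle)
t=26: (idle)
t=27: (idle)
t=28: (idle)
t=29: (idle)
t=30: (idle)

completion order = E, D, H, A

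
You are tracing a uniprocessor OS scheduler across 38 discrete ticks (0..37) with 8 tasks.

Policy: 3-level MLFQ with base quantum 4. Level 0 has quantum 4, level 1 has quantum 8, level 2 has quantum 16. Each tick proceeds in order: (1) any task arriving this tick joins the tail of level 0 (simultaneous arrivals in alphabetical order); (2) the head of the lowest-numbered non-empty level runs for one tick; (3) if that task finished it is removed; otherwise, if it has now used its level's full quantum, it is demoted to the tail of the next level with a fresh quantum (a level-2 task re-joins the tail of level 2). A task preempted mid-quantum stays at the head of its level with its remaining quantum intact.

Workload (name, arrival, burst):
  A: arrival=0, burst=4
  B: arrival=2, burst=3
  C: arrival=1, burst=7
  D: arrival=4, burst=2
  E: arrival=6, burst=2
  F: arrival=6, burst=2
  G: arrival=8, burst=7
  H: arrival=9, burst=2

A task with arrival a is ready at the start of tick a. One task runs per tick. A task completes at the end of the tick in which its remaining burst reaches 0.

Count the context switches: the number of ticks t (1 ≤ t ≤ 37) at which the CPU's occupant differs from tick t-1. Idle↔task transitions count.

t=0: L0/L1/L2 = A/-/- → run A
t=1: L0/L1/L2 = AC/-/- → run A
t=2: L0/L1/L2 = ACB/-/- → run A
t=3: L0/L1/L2 = ACB/-/- → run A
t=4: L0/L1/L2 = CBD/-/- → run C
t=5: L0/L1/L2 = CBD/-/- → run C
t=6: L0/L1/L2 = CBDEF/-/- → run C
t=7: L0/L1/L2 = CBDEF/-/- → run C
t=8: L0/L1/L2 = BDEFG/C/- → run B
t=9: L0/L1/L2 = BDEFGH/C/- → run B
t=10: L0/L1/L2 = BDEFGH/C/- → run B
t=11: L0/L1/L2 = DEFGH/C/- → run D
t=12: L0/L1/L2 = DEFGH/C/- → run D
t=13: L0/L1/L2 = EFGH/C/- → run E
t=14: L0/L1/L2 = EFGH/C/- → run E
t=15: L0/L1/L2 = FGH/C/- → run F
t=16: L0/L1/L2 = FGH/C/- → run F
t=17: L0/L1/L2 = GH/C/- → run G
t=18: L0/L1/L2 = GH/C/- → run G
t=19: L0/L1/L2 = GH/C/- → run G
t=20: L0/L1/L2 = GH/C/- → run G
t=21: L0/L1/L2 = H/CG/- → run H
t=22: L0/L1/L2 = H/CG/- → run H
t=23: L0/L1/L2 = -/CG/- → run C
t=24: L0/L1/L2 = -/CG/- → run C
t=25: L0/L1/L2 = -/CG/- → run C
t=26: L0/L1/L2 = -/G/- → run G
t=27: L0/L1/L2 = -/G/- → run G
t=28: L0/L1/L2 = -/G/- → run G
t=29: (idle)
t=30: (idle)
t=31: (idle)
t=32: (idle)
t=33: (idle)
t=34: (idle)
t=35: (idle)
t=36: (idle)
t=37: (idle)

context switches = 10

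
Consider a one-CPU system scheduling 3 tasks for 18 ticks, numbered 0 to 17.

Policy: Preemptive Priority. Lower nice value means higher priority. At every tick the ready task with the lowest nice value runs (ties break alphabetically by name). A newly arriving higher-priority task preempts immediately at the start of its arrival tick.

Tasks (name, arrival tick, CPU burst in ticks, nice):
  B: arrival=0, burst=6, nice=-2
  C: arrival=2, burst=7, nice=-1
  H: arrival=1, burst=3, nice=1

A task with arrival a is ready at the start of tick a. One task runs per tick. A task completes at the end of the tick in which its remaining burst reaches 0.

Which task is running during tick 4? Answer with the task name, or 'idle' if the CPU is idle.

t=0: ready={B} → run B
t=1: ready={B,H} → run B
t=2: ready={B,C,H} → run B
t=3: ready={B,C,H} → run B
t=4: ready={B,C,H} → run B
t=5: ready={B,C,H} → run B
t=6: ready={C,H} → run C
t=7: ready={C,H} → run C
t=8: ready={C,H} → run C
t=9: ready={C,H} → run C
t=10: ready={C,H} → run C
t=11: ready={C,H} → run C
t=12: ready={C,H} → run C
t=13: ready={H} → run H
t=14: ready={H} → run H
t=15: ready={H} → run H
t=16: (idle)
t=17: (idle)

running at tick 4 = B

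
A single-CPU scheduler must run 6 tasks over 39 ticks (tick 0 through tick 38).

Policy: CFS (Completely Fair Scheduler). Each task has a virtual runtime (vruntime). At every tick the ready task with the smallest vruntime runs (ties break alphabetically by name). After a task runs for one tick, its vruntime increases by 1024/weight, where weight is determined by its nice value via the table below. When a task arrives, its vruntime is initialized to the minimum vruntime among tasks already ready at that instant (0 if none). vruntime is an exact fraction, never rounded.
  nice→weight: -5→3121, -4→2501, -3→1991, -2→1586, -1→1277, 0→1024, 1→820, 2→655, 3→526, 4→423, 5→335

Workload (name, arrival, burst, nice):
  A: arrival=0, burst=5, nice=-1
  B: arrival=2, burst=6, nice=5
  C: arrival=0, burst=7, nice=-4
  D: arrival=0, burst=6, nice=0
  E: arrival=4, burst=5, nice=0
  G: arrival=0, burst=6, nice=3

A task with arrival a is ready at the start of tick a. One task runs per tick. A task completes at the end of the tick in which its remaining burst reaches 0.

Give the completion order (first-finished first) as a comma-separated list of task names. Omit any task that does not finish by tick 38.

t=0: vr[A=0 C=0 D=0 G=0] → run A
t=1: vr[A=1024/1277 C=0 D=0 G=0] → run C
t=2: vr[A=1024/1277 B=0 C=1024/2501 D=0 G=0] → run B
t=3: vr[A=1024/1277 B=1024/335 C=1024/2501 D=0 G=0] → run D
t=4: vr[A=1024/1277 B=1024/335 C=1024/2501 D=1 E=0 G=0] → run E
t=5: vr[A=1024/1277 B=1024/335 C=1024/2501 D=1 E=1 G=0] → run G
t=6: vr[A=1024/1277 B=1024/335 C=1024/2501 D=1 E=1 G=512/263] → run C
t=7: vr[A=1024/1277 B=1024/335 C=2048/2501 D=1 E=1 G=512/263] → run A
t=8: vr[A=2048/1277 B=1024/335 C=2048/2501 D=1 E=1 G=512/263] → run C
t=9: vr[A=2048/1277 B=1024/335 C=3072/2501 D=1 E=1 G=512/263] → run D
t=10: vr[A=2048/1277 B=1024/335 C=3072/2501 D=2 E=1 G=512/263] → run E
t=11: vr[A=2048/1277 B=1024/335 C=3072/2501 D=2 E=2 G=512/263] → run C
t=12: vr[A=2048/1277 B=1024/335 C=4096/2501 D=2 E=2 G=512/263] → run A
t=13: vr[A=3072/1277 B=1024/335 C=4096/2501 D=2 E=2 G=512/263] → run C
t=14: vr[A=3072/1277 B=1024/335 C=5120/2501 D=2 E=2 G=512/263] → run G
t=15: vr[A=3072/1277 B=1024/335 C=5120/2501 D=2 E=2 G=1024/263] → run D
t=16: vr[A=3072/1277 B=1024/335 C=5120/2501 D=3 E=2 G=1024/263] → run E
t=17: vr[A=3072/1277 B=1024/335 C=5120/2501 D=3 E=3 G=1024/263] → run C
t=18: vr[A=3072/1277 B=1024/335 C=6144/2501 D=3 E=3 G=1024/263] → run A
t=19: vr[A=4096/1277 B=1024/335 C=6144/2501 D=3 E=3 G=1024/263] → run C
t=20: vr[A=4096/1277 B=1024/335 D=3 E=3 G=1024/263] → run D
t=21: vr[A=4096/1277 B=1024/335 D=4 E=3 G=1024/263] → run E
t=22: vr[A=4096/1277 B=1024/335 D=4 E=4 G=1024/263] → run B
t=23: vr[A=4096/1277 B=2048/335 D=4 E=4 G=1024/263] → run A
t=24: vr[B=2048/335 D=4 E=4 G=1024/263] → run G
t=25: vr[B=2048/335 D=4 E=4 G=1536/263] → run D
t=26: vr[B=2048/335 D=5 E=4 G=1536/263] → run E
t=27: vr[B=2048/335 D=5 G=1536/263] → run D
t=28: vr[B=2048/335 G=1536/263] → run G
t=29: vr[B=2048/335 G=2048/263] → run B
t=30: vr[B=3072/335 G=2048/263] → run G
t=31: vr[B=3072/335 G=2560/263] → run B
t=32: vr[B=4096/335 G=2560/263] → run G
t=33: vr[B=4096/335] → run B
t=34: vr[B=1024/67] → run B
t=35: (idle)
t=36: (idle)
t=37: (idle)
t=38: (idle)

completion order = C, A, E, D, G, B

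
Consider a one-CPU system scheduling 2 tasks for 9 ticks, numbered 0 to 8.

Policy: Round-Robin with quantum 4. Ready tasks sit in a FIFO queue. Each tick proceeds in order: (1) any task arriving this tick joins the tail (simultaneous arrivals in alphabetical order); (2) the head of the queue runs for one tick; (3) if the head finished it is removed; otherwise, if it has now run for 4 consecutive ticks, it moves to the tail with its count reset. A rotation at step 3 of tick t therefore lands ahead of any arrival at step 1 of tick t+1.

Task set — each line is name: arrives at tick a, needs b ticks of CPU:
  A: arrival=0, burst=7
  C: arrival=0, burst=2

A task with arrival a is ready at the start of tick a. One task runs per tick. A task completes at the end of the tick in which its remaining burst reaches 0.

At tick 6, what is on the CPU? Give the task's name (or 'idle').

t=0: queue=[A,C] q_used=0 → run A
t=1: queue=[A,C] q_used=1 → run A
t=2: queue=[A,C] q_used=2 → run A
t=3: queue=[A,C] q_used=3 → run A
t=4: queue=[C,A] q_used=0 → run C
t=5: queue=[C,A] q_used=1 → run C
t=6: queue=[A] q_used=0 → run A
t=7: queue=[A] q_used=1 → run A
t=8: queue=[A] q_used=2 → run A

running at tick 6 = A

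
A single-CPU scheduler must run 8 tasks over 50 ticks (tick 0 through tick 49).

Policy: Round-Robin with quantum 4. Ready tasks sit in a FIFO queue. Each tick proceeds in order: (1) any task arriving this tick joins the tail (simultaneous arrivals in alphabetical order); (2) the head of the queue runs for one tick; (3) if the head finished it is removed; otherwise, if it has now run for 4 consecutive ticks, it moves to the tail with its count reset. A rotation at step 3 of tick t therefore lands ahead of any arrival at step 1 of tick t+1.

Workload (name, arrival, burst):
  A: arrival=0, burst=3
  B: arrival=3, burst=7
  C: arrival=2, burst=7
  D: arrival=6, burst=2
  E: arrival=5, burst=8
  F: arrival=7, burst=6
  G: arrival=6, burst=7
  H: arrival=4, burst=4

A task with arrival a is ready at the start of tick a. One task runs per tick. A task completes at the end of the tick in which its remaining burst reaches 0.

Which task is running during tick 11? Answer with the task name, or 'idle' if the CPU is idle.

running at tick 11 = H

t=0: queue=[A] q_used=0 → run A
t=1: queue=[A] q_used=1 → run A
t=2: queue=[A,C] q_used=2 → run A
t=3: queue=[C,B] q_used=0 → run C
t=4: queue=[C,B,H] q_used=1 → run C
t=5: queue=[C,B,H,E] q_used=2 → run C
t=6: queue=[C,B,H,E,D,G] q_used=3 → run C
t=7: queue=[B,H,E,D,G,C,F] q_used=0 → run B
t=8: queue=[B,H,E,D,G,C,F] q_used=1 → run B
t=9: queue=[B,H,E,D,G,C,F] q_used=2 → run B
t=10: queue=[B,H,E,D,G,C,F] q_used=3 → run B
t=11: queue=[H,E,D,G,C,F,B] q_used=0 → run H
t=12: queue=[H,E,D,G,C,F,B] q_used=1 → run H
t=13: queue=[H,E,D,G,C,F,B] q_used=2 → run H
t=14: queue=[H,E,D,G,C,F,B] q_used=3 → run H
t=15: queue=[E,D,G,C,F,B] q_used=0 → run E
t=16: queue=[E,D,G,C,F,B] q_used=1 → run E
t=17: queue=[E,D,G,C,F,B] q_used=2 → run E
t=18: queue=[E,D,G,C,F,B] q_used=3 → run E
t=19: queue=[D,G,C,F,B,E] q_used=0 → run D
t=20: queue=[D,G,C,F,B,E] q_used=1 → run D
t=21: queue=[G,C,F,B,E] q_used=0 → run G
t=22: queue=[G,C,F,B,E] q_used=1 → run G
t=23: queue=[G,C,F,B,E] q_used=2 → run G
t=24: queue=[G,C,F,B,E] q_used=3 → run G
t=25: queue=[C,F,B,E,G] q_used=0 → run C
t=26: queue=[C,F,B,E,G] q_used=1 → run C
t=27: queue=[C,F,B,E,G] q_used=2 → run C
t=28: queue=[F,B,E,G] q_used=0 → run F
t=29: queue=[F,B,E,G] q_used=1 → run F
t=30: queue=[F,B,E,G] q_used=2 → run F
t=31: queue=[F,B,E,G] q_used=3 → run F
t=32: queue=[B,E,G,F] q_used=0 → run B
t=33: queue=[B,E,G,F] q_used=1 → run B
t=34: queue=[B,E,G,F] q_used=2 → run B
t=35: queue=[E,G,F] q_used=0 → run E
t=36: queue=[E,G,F] q_used=1 → run E
t=37: queue=[E,G,F] q_used=2 → run E
t=38: queue=[E,G,F] q_used=3 → run E
t=39: queue=[G,F] q_used=0 → run G
t=40: queue=[G,F] q_used=1 → run G
t=41: queue=[G,F] q_used=2 → run G
t=42: queue=[F] q_used=0 → run F
t=43: queue=[F] q_used=1 → run F
t=44: (idle)
t=45: (idle)
t=46: (idle)
t=47: (idle)
t=48: (idle)
t=49: (idle)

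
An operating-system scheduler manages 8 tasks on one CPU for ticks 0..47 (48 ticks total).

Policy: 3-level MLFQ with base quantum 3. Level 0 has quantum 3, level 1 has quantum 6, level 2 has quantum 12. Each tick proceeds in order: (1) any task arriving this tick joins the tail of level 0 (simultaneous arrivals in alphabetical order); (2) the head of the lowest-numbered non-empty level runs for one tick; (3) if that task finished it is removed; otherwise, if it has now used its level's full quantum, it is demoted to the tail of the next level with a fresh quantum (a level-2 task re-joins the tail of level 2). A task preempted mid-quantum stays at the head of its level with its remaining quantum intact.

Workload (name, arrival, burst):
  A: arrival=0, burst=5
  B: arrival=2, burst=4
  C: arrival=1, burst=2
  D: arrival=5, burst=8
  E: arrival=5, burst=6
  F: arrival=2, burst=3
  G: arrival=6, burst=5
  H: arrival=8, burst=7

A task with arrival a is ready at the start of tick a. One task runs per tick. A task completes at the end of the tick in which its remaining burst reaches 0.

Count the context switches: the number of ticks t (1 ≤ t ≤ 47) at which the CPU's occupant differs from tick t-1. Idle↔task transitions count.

t=0: L0/L1/L2 = A/-/- → run A
t=1: L0/L1/L2 = AC/-/- → run A
t=2: L0/L1/L2 = ACBF/-/- → run A
t=3: L0/L1/L2 = CBF/A/- → run C
t=4: L0/L1/L2 = CBF/A/- → run C
t=5: L0/L1/L2 = BFDE/A/- → run B
t=6: L0/L1/L2 = BFDEG/A/- → run B
t=7: L0/L1/L2 = BFDEG/A/- → run B
t=8: L0/L1/L2 = FDEGH/AB/- → run F
t=9: L0/L1/L2 = FDEGH/AB/- → run F
t=10: L0/L1/L2 = FDEGH/AB/- → run F
t=11: L0/L1/L2 = DEGH/AB/- → run D
t=12: L0/L1/L2 = DEGH/AB/- → run D
t=13: L0/L1/L2 = DEGH/AB/- → run D
t=14: L0/L1/L2 = EGH/ABD/- → run E
t=15: L0/L1/L2 = EGH/ABD/- → run E
t=16: L0/L1/L2 = EGH/ABD/- → run E
t=17: L0/L1/L2 = GH/ABDE/- → run G
t=18: L0/L1/L2 = GH/ABDE/- → run G
t=19: L0/L1/L2 = GH/ABDE/- → run G
t=20: L0/L1/L2 = H/ABDEG/- → run H
t=21: L0/L1/L2 = H/ABDEG/- → run H
t=22: L0/L1/L2 = H/ABDEG/- → run H
t=23: L0/L1/L2 = -/ABDEGH/- → run A
t=24: L0/L1/L2 = -/ABDEGH/- → run A
t=25: L0/L1/L2 = -/BDEGH/- → run B
t=26: L0/L1/L2 = -/DEGH/- → run D
t=27: L0/L1/L2 = -/DEGH/- → run D
t=28: L0/L1/L2 = -/DEGH/- → run D
t=29: L0/L1/L2 = -/DEGH/- → run D
t=30: L0/L1/L2 = -/DEGH/- → run D
t=31: L0/L1/L2 = -/EGH/- → run E
t=32: L0/L1/L2 = -/EGH/- → run E
t=33: L0/L1/L2 = -/EGH/- → run E
t=34: L0/L1/L2 = -/GH/- → run G
t=35: L0/L1/L2 = -/GH/- → run G
t=36: L0/L1/L2 = -/H/- → run H
t=37: L0/L1/L2 = -/H/- → run H
t=38: L0/L1/L2 = -/H/- → run H
t=39: L0/L1/L2 = -/H/- → run H
t=40: (idle)
t=41: (idle)
t=42: (idle)
t=43: (idle)
t=44: (idle)
t=45: (idle)
t=46: (idle)
t=47: (idle)

context switches = 14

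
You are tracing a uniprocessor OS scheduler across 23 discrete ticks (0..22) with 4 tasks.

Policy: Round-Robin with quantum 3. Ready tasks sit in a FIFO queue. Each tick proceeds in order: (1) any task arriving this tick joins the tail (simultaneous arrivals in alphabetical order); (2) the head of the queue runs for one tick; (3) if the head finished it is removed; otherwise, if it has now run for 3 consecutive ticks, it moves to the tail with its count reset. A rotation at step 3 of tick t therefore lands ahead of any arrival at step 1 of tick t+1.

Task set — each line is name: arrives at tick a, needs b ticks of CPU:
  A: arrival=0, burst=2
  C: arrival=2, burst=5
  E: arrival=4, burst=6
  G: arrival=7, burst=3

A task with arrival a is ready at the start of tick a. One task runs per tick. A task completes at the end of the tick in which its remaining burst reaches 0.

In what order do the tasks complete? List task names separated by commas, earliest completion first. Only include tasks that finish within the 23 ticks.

t=0: queue=[A] q_used=0 → run A
t=1: queue=[A] q_used=1 → run A
t=2: queue=[C] q_used=0 → run C
t=3: queue=[C] q_used=1 → run C
t=4: queue=[C,E] q_used=2 → run C
t=5: queue=[E,C] q_used=0 → run E
t=6: queue=[E,C] q_used=1 → run E
t=7: queue=[E,C,G] q_used=2 → run E
t=8: queue=[C,G,E] q_used=0 → run C
t=9: queue=[C,G,E] q_used=1 → run C
t=10: queue=[G,E] q_used=0 → run G
t=11: queue=[G,E] q_used=1 → run G
t=12: queue=[G,E] q_used=2 → run G
t=13: queue=[E] q_used=0 → run E
t=14: queue=[E] q_used=1 → run E
t=15: queue=[E] q_used=2 → run E
t=16: (idle)
t=17: (idle)
t=18: (idle)
t=19: (idle)
t=20: (idle)
t=21: (idle)
t=22: (idle)

completion order = A, C, G, E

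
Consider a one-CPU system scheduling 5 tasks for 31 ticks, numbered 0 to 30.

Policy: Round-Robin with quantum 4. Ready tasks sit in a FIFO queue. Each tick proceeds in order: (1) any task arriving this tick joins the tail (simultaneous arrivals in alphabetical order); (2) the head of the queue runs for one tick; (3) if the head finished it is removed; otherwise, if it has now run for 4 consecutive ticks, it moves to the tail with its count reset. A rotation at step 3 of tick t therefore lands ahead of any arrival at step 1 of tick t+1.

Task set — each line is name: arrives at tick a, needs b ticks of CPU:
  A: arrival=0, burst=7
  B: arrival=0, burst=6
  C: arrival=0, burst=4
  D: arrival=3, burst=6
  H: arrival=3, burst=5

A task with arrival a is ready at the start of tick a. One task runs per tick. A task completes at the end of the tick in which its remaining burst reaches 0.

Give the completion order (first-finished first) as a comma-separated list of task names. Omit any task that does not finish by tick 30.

completion order = C, A, B, D, H

t=0: queue=[A,B,C] q_used=0 → run A
t=1: queue=[A,B,C] q_used=1 → run A
t=2: queue=[A,B,C] q_used=2 → run A
t=3: queue=[A,B,C,D,H] q_used=3 → run A
t=4: queue=[B,C,D,H,A] q_used=0 → run B
t=5: queue=[B,C,D,H,A] q_used=1 → run B
t=6: queue=[B,C,D,H,A] q_used=2 → run B
t=7: queue=[B,C,D,H,A] q_used=3 → run B
t=8: queue=[C,D,H,A,B] q_used=0 → run C
t=9: queue=[C,D,H,A,B] q_used=1 → run C
t=10: queue=[C,D,H,A,B] q_used=2 → run C
t=11: queue=[C,D,H,A,B] q_used=3 → run C
t=12: queue=[D,H,A,B] q_used=0 → run D
t=13: queue=[D,H,A,B] q_used=1 → run D
t=14: queue=[D,H,A,B] q_used=2 → run D
t=15: queue=[D,H,A,B] q_used=3 → run D
t=16: queue=[H,A,B,D] q_used=0 → run H
t=17: queue=[H,A,B,D] q_used=1 → run H
t=18: queue=[H,A,B,D] q_used=2 → run H
t=19: queue=[H,A,B,D] q_used=3 → run H
t=20: queue=[A,B,D,H] q_used=0 → run A
t=21: queue=[A,B,D,H] q_used=1 → run A
t=22: queue=[A,B,D,H] q_used=2 → run A
t=23: queue=[B,D,H] q_used=0 → run B
t=24: queue=[B,D,H] q_used=1 → run B
t=25: queue=[D,H] q_used=0 → run D
t=26: queue=[D,H] q_used=1 → run D
t=27: queue=[H] q_used=0 → run H
t=28: (idle)
t=29: (idle)
t=30: (idle)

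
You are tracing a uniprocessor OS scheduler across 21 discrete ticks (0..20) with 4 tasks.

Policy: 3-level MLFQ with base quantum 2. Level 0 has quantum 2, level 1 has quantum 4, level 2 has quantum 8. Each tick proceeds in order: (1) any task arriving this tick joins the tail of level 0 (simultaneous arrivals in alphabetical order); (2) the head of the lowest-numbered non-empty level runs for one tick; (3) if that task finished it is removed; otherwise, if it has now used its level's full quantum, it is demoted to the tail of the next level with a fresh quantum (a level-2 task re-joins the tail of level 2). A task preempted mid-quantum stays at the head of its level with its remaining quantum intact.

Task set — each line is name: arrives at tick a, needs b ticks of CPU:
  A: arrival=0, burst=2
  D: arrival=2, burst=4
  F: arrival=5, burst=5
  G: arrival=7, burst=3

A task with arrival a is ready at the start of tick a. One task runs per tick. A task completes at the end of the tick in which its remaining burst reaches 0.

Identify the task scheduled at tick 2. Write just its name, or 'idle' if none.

running at tick 2 = D

t=0: L0/L1/L2 = A/-/- → run A
t=1: L0/L1/L2 = A/-/- → run A
t=2: L0/L1/L2 = D/-/- → run D
t=3: L0/L1/L2 = D/-/- → run D
t=4: L0/L1/L2 = -/D/- → run D
t=5: L0/L1/L2 = F/D/- → run F
t=6: L0/L1/L2 = F/D/- → run F
t=7: L0/L1/L2 = G/DF/- → run G
t=8: L0/L1/L2 = G/DF/- → run G
t=9: L0/L1/L2 = -/DFG/- → run D
t=10: L0/L1/L2 = -/FG/- → run F
t=11: L0/L1/L2 = -/FG/- → run F
t=12: L0/L1/L2 = -/FG/- → run F
t=13: L0/L1/L2 = -/G/- → run G
t=14: (idle)
t=15: (idle)
t=16: (idle)
t=17: (idle)
t=18: (idle)
t=19: (idle)
t=20: (idle)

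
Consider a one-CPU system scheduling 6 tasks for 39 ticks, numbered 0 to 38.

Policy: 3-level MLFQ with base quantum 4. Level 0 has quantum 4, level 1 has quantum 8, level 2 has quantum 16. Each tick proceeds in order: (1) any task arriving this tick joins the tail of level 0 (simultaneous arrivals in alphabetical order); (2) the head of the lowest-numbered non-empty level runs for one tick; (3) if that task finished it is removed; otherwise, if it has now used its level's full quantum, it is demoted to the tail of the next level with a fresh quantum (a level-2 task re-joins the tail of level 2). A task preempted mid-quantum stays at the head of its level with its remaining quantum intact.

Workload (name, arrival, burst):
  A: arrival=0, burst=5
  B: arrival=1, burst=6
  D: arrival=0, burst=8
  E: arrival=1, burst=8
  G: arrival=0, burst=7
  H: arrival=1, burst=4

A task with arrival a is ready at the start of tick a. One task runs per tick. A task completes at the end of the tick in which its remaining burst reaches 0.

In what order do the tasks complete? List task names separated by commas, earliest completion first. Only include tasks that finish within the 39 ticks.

completion order = H, A, D, G, B, E

t=0: L0/L1/L2 = ADG/-/- → run A
t=1: L0/L1/L2 = ADGBEH/-/- → run A
t=2: L0/L1/L2 = ADGBEH/-/- → run A
t=3: L0/L1/L2 = ADGBEH/-/- → run A
t=4: L0/L1/L2 = DGBEH/A/- → run D
t=5: L0/L1/L2 = DGBEH/A/- → run D
t=6: L0/L1/L2 = DGBEH/A/- → run D
t=7: L0/L1/L2 = DGBEH/A/- → run D
t=8: L0/L1/L2 = GBEH/AD/- → run G
t=9: L0/L1/L2 = GBEH/AD/- → run G
t=10: L0/L1/L2 = GBEH/AD/- → run G
t=11: L0/L1/L2 = GBEH/AD/- → run G
t=12: L0/L1/L2 = BEH/ADG/- → run B
t=13: L0/L1/L2 = BEH/ADG/- → run B
t=14: L0/L1/L2 = BEH/ADG/- → run B
t=15: L0/L1/L2 = BEH/ADG/- → run B
t=16: L0/L1/L2 = EH/ADGB/- → run E
t=17: L0/L1/L2 = EH/ADGB/- → run E
t=18: L0/L1/L2 = EH/ADGB/- → run E
t=19: L0/L1/L2 = EH/ADGB/- → run E
t=20: L0/L1/L2 = H/ADGBE/- → run H
t=21: L0/L1/L2 = H/ADGBE/- → run H
t=22: L0/L1/L2 = H/ADGBE/- → run H
t=23: L0/L1/L2 = H/ADGBE/- → run H
t=24: L0/L1/L2 = -/ADGBE/- → run A
t=25: L0/L1/L2 = -/DGBE/- → run D
t=26: L0/L1/L2 = -/DGBE/- → run D
t=27: L0/L1/L2 = -/DGBE/- → run D
t=28: L0/L1/L2 = -/DGBE/- → run D
t=29: L0/L1/L2 = -/GBE/- → run G
t=30: L0/L1/L2 = -/GBE/- → run G
t=31: L0/L1/L2 = -/GBE/- → run G
t=32: L0/L1/L2 = -/BE/- → run B
t=33: L0/L1/L2 = -/BE/- → run B
t=34: L0/L1/L2 = -/E/- → run E
t=35: L0/L1/L2 = -/E/- → run E
t=36: L0/L1/L2 = -/E/- → run E
t=37: L0/L1/L2 = -/E/- → run E
t=38: (idle)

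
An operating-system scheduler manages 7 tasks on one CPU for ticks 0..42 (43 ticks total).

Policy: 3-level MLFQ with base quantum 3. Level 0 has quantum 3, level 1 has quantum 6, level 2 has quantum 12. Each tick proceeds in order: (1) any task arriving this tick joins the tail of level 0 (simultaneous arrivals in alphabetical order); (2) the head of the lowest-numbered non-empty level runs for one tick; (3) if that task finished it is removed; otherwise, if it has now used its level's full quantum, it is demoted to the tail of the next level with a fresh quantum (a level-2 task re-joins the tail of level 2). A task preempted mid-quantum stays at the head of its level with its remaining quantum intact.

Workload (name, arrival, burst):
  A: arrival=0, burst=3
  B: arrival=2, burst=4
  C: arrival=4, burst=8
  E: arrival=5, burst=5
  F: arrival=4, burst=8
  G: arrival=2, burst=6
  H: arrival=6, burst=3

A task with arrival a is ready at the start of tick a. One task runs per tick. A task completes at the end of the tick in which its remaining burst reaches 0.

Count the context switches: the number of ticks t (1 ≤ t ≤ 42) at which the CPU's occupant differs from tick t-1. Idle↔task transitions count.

context switches = 12

t=0: L0/L1/L2 = A/-/- → run A
t=1: L0/L1/L2 = A/-/- → run A
t=2: L0/L1/L2 = ABG/-/- → run A
t=3: L0/L1/L2 = BG/-/- → run B
t=4: L0/L1/L2 = BGCF/-/- → run B
t=5: L0/L1/L2 = BGCFE/-/- → run B
t=6: L0/L1/L2 = GCFEH/B/- → run G
t=7: L0/L1/L2 = GCFEH/B/- → run G
t=8: L0/L1/L2 = GCFEH/B/- → run G
t=9: L0/L1/L2 = CFEH/BG/- → run C
t=10: L0/L1/L2 = CFEH/BG/- → run C
t=11: L0/L1/L2 = CFEH/BG/- → run C
t=12: L0/L1/L2 = FEH/BGC/- → run F
t=13: L0/L1/L2 = FEH/BGC/- → run F
t=14: L0/L1/L2 = FEH/BGC/- → run F
t=15: L0/L1/L2 = EH/BGCF/- → run E
t=16: L0/L1/L2 = EH/BGCF/- → run E
t=17: L0/L1/L2 = EH/BGCF/- → run E
t=18: L0/L1/L2 = H/BGCFE/- → run H
t=19: L0/L1/L2 = H/BGCFE/- → run H
t=20: L0/L1/L2 = H/BGCFE/- → run H
t=21: L0/L1/L2 = -/BGCFE/- → run B
t=22: L0/L1/L2 = -/GCFE/- → run G
t=23: L0/L1/L2 = -/GCFE/- → run G
t=24: L0/L1/L2 = -/GCFE/- → run G
t=25: L0/L1/L2 = -/CFE/- → run C
t=26: L0/L1/L2 = -/CFE/- → run C
t=27: L0/L1/L2 = -/CFE/- → run C
t=28: L0/L1/L2 = -/CFE/- → run C
t=29: L0/L1/L2 = -/CFE/- → run C
t=30: L0/L1/L2 = -/FE/- → run F
t=31: L0/L1/L2 = -/FE/- → run F
t=32: L0/L1/L2 = -/FE/- → run F
t=33: L0/L1/L2 = -/FE/- → run F
t=34: L0/L1/L2 = -/FE/- → run F
t=35: L0/L1/L2 = -/E/- → run E
t=36: L0/L1/L2 = -/E/- → run E
t=37: (idle)
t=38: (idle)
t=39: (idle)
t=40: (idle)
t=41: (idle)
t=42: (idle)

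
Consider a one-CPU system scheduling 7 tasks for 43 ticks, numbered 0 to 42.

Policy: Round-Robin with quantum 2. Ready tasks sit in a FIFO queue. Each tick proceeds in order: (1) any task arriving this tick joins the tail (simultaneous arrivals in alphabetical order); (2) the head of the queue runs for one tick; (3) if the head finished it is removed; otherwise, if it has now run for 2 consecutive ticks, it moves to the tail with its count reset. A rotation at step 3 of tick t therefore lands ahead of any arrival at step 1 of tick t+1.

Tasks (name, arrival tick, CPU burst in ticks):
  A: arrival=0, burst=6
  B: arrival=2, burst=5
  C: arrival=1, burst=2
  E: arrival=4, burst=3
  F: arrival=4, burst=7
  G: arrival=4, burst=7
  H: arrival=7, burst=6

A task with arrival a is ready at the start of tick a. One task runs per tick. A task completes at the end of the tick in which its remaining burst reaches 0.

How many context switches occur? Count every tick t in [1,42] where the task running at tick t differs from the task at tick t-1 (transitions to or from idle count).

context switches = 20

t=0: queue=[A] q_used=0 → run A
t=1: queue=[A,C] q_used=1 → run A
t=2: queue=[C,A,B] q_used=0 → run C
t=3: queue=[C,A,B] q_used=1 → run C
t=4: queue=[A,B,E,F,G] q_used=0 → run A
t=5: queue=[A,B,E,F,G] q_used=1 → run A
t=6: queue=[B,E,F,G,A] q_used=0 → run B
t=7: queue=[B,E,F,G,A,H] q_used=1 → run B
t=8: queue=[E,F,G,A,H,B] q_used=0 → run E
t=9: queue=[E,F,G,A,H,B] q_used=1 → run E
t=10: queue=[F,G,A,H,B,E] q_used=0 → run F
t=11: queue=[F,G,A,H,B,E] q_used=1 → run F
t=12: queue=[G,A,H,B,E,F] q_used=0 → run G
t=13: queue=[G,A,H,B,E,F] q_used=1 → run G
t=14: queue=[A,H,B,E,F,G] q_used=0 → run A
t=15: queue=[A,H,B,E,F,G] q_used=1 → run A
t=16: queue=[H,B,E,F,G] q_used=0 → run H
t=17: queue=[H,B,E,F,G] q_used=1 → run H
t=18: queue=[B,E,F,G,H] q_used=0 → run B
t=19: queue=[B,E,F,G,H] q_used=1 → run B
t=20: queue=[E,F,G,H,B] q_used=0 → run E
t=21: queue=[F,G,H,B] q_used=0 → run F
t=22: queue=[F,G,H,B] q_used=1 → run F
t=23: queue=[G,H,B,F] q_used=0 → run G
t=24: queue=[G,H,B,F] q_used=1 → run G
t=25: queue=[H,B,F,G] q_used=0 → run H
t=26: queue=[H,B,F,G] q_used=1 → run H
t=27: queue=[B,F,G,H] q_used=0 → run B
t=28: queue=[F,G,H] q_used=0 → run F
t=29: queue=[F,G,H] q_used=1 → run F
t=30: queue=[G,H,F] q_used=0 → run G
t=31: queue=[G,H,F] q_used=1 → run G
t=32: queue=[H,F,G] q_used=0 → run H
t=33: queue=[H,F,G] q_used=1 → run H
t=34: queue=[F,G] q_used=0 → run F
t=35: queue=[G] q_used=0 → run G
t=36: (idle)
t=37: (idle)
t=38: (idle)
t=39: (idle)
t=40: (idle)
t=41: (idle)
t=42: (idle)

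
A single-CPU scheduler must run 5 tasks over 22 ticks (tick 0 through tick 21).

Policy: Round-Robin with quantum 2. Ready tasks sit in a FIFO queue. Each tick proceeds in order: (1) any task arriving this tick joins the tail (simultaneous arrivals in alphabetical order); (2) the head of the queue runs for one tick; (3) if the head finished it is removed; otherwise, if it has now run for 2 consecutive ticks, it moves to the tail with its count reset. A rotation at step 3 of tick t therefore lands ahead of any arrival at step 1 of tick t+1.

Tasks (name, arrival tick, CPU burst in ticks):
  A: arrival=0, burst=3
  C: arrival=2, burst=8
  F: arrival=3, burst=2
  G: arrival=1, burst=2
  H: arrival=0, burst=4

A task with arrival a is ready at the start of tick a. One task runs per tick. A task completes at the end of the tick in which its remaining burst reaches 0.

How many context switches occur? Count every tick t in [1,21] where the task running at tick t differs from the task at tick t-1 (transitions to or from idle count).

context switches = 8

t=0: queue=[A,H] q_used=0 → run A
t=1: queue=[A,H,G] q_used=1 → run A
t=2: queue=[H,G,A,C] q_used=0 → run H
t=3: queue=[H,G,A,C,F] q_used=1 → run H
t=4: queue=[G,A,C,F,H] q_used=0 → run G
t=5: queue=[G,A,C,F,H] q_used=1 → run G
t=6: queue=[A,C,F,H] q_used=0 → run A
t=7: queue=[C,F,H] q_used=0 → run C
t=8: queue=[C,F,H] q_used=1 → run C
t=9: queue=[F,H,C] q_used=0 → run F
t=10: queue=[F,H,C] q_used=1 → run F
t=11: queue=[H,C] q_used=0 → run H
t=12: queue=[H,C] q_used=1 → run H
t=13: queue=[C] q_used=0 → run C
t=14: queue=[C] q_used=1 → run C
t=15: queue=[C] q_used=0 → run C
t=16: queue=[C] q_used=1 → run C
t=17: queue=[C] q_used=0 → run C
t=18: queue=[C] q_used=1 → run C
t=19: (idle)
t=20: (idle)
t=21: (idle)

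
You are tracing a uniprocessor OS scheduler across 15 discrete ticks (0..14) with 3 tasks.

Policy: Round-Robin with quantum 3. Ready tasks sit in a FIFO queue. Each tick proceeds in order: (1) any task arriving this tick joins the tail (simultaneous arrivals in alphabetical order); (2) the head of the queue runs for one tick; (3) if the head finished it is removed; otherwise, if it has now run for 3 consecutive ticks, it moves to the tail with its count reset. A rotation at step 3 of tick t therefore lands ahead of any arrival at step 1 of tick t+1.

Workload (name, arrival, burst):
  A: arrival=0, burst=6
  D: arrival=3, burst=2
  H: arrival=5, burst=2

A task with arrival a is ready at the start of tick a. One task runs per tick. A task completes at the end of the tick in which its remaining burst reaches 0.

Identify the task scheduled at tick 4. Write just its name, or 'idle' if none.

t=0: queue=[A] q_used=0 → run A
t=1: queue=[A] q_used=1 → run A
t=2: queue=[A] q_used=2 → run A
t=3: queue=[A,D] q_used=0 → run A
t=4: queue=[A,D] q_used=1 → run A
t=5: queue=[A,D,H] q_used=2 → run A
t=6: queue=[D,H] q_used=0 → run D
t=7: queue=[D,H] q_used=1 → run D
t=8: queue=[H] q_used=0 → run H
t=9: queue=[H] q_used=1 → run H
t=10: (idle)
t=11: (idle)
t=12: (idle)
t=13: (idle)
t=14: (idle)

running at tick 4 = A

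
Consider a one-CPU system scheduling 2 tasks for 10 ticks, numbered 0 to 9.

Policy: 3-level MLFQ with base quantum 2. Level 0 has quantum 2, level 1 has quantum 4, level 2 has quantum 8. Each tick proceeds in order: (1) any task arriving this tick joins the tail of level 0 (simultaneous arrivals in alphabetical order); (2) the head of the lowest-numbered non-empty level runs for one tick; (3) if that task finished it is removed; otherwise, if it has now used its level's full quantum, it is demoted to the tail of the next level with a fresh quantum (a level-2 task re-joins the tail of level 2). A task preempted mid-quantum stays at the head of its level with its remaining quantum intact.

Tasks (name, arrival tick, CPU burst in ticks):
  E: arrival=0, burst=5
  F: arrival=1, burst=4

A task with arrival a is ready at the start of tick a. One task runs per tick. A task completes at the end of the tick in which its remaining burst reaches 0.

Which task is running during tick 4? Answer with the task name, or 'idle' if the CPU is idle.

t=0: L0/L1/L2 = E/-/- → run E
t=1: L0/L1/L2 = EF/-/- → run E
t=2: L0/L1/L2 = F/E/- → run F
t=3: L0/L1/L2 = F/E/- → run F
t=4: L0/L1/L2 = -/EF/- → run E
t=5: L0/L1/L2 = -/EF/- → run E
t=6: L0/L1/L2 = -/EF/- → run E
t=7: L0/L1/L2 = -/F/- → run F
t=8: L0/L1/L2 = -/F/- → run F
t=9: (idle)

running at tick 4 = E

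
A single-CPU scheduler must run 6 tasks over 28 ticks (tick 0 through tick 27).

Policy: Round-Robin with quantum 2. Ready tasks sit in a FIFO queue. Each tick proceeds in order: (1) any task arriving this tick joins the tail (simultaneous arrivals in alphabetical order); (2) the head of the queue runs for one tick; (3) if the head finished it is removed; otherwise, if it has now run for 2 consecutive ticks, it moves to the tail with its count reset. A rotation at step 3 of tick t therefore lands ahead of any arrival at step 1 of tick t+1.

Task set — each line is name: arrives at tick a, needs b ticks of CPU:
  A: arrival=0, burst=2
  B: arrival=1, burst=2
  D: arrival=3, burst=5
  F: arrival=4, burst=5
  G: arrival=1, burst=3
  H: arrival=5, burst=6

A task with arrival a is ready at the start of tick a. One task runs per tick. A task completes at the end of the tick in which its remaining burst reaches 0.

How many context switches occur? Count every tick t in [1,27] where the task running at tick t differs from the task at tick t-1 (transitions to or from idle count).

t=0: queue=[A] q_used=0 → run A
t=1: queue=[A,B,G] q_used=1 → run A
t=2: queue=[B,G] q_used=0 → run B
t=3: queue=[B,G,D] q_used=1 → run B
t=4: queue=[G,D,F] q_used=0 → run G
t=5: queue=[G,D,F,H] q_used=1 → run G
t=6: queue=[D,F,H,G] q_used=0 → run D
t=7: queue=[D,F,H,G] q_used=1 → run D
t=8: queue=[F,H,G,D] q_used=0 → run F
t=9: queue=[F,H,G,D] q_used=1 → run F
t=10: queue=[H,G,D,F] q_used=0 → run H
t=11: queue=[H,G,D,F] q_used=1 → run H
t=12: queue=[G,D,F,H] q_used=0 → run G
t=13: queue=[D,F,H] q_used=0 → run D
t=14: queue=[D,F,H] q_used=1 → run D
t=15: queue=[F,H,D] q_used=0 → run F
t=16: queue=[F,H,D] q_used=1 → run F
t=17: queue=[H,D,F] q_used=0 → run H
t=18: queue=[H,D,F] q_used=1 → run H
t=19: queue=[D,F,H] q_used=0 → run D
t=20: queue=[F,H] q_used=0 → run F
t=21: queue=[H] q_used=0 → run H
t=22: queue=[H] q_used=1 → run H
t=23: (idle)
t=24: (idle)
t=25: (idle)
t=26: (idle)
t=27: (idle)

context switches = 13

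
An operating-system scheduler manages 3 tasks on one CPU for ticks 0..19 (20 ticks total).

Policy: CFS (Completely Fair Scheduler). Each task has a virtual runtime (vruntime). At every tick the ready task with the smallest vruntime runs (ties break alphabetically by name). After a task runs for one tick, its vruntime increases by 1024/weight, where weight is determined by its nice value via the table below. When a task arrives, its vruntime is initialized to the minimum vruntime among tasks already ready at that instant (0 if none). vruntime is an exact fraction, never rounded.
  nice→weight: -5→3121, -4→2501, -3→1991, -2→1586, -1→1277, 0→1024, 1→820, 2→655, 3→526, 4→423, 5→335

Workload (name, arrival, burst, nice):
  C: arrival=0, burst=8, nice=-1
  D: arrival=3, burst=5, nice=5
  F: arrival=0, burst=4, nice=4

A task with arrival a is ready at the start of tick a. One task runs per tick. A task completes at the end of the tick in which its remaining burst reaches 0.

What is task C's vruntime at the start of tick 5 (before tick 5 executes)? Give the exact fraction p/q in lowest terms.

t=0: vr[C=0 F=0] → run C
t=1: vr[C=1024/1277 F=0] → run F
t=2: vr[C=1024/1277 F=1024/423] → run C
t=3: vr[C=2048/1277 D=2048/1277 F=1024/423] → run C
t=4: vr[C=3072/1277 D=2048/1277 F=1024/423] → run D
t=5: vr[C=3072/1277 D=1993728/427795 F=1024/423] → run C
t=6: vr[C=4096/1277 D=1993728/427795 F=1024/423] → run F
t=7: vr[C=4096/1277 D=1993728/427795 F=2048/423] → run C
t=8: vr[C=5120/1277 D=1993728/427795 F=2048/423] → run C
t=9: vr[C=6144/1277 D=1993728/427795 F=2048/423] → run D
t=10: vr[C=6144/1277 D=3301376/427795 F=2048/423] → run C
t=11: vr[C=7168/1277 D=3301376/427795 F=2048/423] → run F
t=12: vr[C=7168/1277 D=3301376/427795 F=1024/141] → run C
t=13: vr[D=3301376/427795 F=1024/141] → run F
t=14: vr[D=3301376/427795] → run D
t=15: vr[D=4609024/427795] → run D
t=16: vr[D=5916672/427795] → run D
t=17: (idle)
t=18: (idle)
t=19: (idle)

vruntime(C, start of tick 5) = 3072/1277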